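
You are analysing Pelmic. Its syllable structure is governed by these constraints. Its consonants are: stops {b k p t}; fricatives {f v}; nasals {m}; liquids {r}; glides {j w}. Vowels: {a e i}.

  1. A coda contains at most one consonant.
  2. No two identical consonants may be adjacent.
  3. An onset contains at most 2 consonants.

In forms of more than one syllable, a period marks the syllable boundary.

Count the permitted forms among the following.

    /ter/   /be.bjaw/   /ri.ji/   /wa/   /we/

/ter/ — σ1 onset /t/, coda /r/ ok → permitted
/be.bjaw/ — σ1 onset /b/, coda /∅/ ok; σ2 onset /bj/ (2C), coda /w/ ok → permitted
/ri.ji/ — σ1 onset /r/, coda /∅/ ok; σ2 onset /j/, coda /∅/ ok → permitted
/wa/ — σ1 onset /w/, coda /∅/ ok → permitted
/we/ — σ1 onset /w/, coda /∅/ ok → permitted
Permitted: /ter/, /be.bjaw/, /ri.ji/, /wa/, /we/ → 5.

5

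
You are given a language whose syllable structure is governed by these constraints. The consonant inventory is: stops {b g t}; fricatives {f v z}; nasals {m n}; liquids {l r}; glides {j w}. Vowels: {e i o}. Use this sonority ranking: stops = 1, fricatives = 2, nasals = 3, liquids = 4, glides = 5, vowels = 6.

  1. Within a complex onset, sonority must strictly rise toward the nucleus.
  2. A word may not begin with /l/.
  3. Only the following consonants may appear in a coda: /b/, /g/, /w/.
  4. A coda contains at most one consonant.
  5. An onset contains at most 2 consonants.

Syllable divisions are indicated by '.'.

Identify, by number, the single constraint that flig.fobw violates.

flig.fobw: syllable 2 coda /bw/ has 2 consonants (> 1).
This is a violation of constraint 4: "A coda contains at most one consonant."
The remaining constraints (1, 2, 3, 5) are satisfied.

4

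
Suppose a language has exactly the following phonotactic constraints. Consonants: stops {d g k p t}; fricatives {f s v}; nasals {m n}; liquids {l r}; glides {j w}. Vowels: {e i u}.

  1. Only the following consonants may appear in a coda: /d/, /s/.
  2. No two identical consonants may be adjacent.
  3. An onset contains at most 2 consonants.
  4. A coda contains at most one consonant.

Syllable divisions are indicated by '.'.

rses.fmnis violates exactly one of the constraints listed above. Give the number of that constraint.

3

rses.fmnis: syllable 2 onset /fmn/ has 3 consonants (> 2).
This is a violation of constraint 3: "An onset contains at most 2 consonants."
The remaining constraints (1, 2, 4) are satisfied.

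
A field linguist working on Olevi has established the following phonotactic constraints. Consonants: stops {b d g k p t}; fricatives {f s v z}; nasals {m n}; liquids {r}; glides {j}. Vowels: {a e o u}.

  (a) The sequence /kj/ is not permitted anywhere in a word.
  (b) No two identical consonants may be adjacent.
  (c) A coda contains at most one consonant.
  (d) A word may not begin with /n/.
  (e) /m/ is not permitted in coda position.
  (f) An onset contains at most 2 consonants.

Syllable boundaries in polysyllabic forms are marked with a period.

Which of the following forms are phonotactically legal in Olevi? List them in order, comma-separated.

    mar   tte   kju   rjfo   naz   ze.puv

mar — σ1 onset /m/, coda /r/ ok → phonotactically legal
tte — violates constraint (b): adjacent identical consonants /tt/ → phonotactically illegal
kju — violates constraint (a): contains banned sequence /kj/ → phonotactically illegal
rjfo — violates constraint (f): syllable 1 onset /rjf/ has 3 consonants (> 2) → phonotactically illegal
naz — violates constraint (d): word begins with /n/ → phonotactically illegal
ze.puv — σ1 onset /z/, coda /∅/ ok; σ2 onset /p/, coda /v/ ok → phonotactically legal

mar, ze.puv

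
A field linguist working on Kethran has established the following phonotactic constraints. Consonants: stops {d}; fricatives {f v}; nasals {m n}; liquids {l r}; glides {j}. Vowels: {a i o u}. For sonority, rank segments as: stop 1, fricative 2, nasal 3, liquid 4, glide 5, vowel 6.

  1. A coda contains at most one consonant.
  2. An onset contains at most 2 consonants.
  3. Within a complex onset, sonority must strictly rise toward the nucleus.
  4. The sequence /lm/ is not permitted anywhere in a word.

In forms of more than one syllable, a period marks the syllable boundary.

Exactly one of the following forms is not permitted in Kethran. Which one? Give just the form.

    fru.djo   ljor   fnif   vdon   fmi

fru.djo — σ1 onset /fr/ (2→4 rises), coda /∅/ ok; σ2 onset /dj/ (1→5 rises), coda /∅/ ok → permitted
ljor — σ1 onset /lj/ (4→5 rises), coda /r/ ok → permitted
fnif — σ1 onset /fn/ (2→3 rises), coda /f/ ok → permitted
vdon — violates constraint 3: syllable 1 onset /vd/: /v/ (fricative, 2) → /d/ (stop, 1) does not rise → not permitted
fmi — σ1 onset /fm/ (2→3 rises), coda /∅/ ok → permitted

vdon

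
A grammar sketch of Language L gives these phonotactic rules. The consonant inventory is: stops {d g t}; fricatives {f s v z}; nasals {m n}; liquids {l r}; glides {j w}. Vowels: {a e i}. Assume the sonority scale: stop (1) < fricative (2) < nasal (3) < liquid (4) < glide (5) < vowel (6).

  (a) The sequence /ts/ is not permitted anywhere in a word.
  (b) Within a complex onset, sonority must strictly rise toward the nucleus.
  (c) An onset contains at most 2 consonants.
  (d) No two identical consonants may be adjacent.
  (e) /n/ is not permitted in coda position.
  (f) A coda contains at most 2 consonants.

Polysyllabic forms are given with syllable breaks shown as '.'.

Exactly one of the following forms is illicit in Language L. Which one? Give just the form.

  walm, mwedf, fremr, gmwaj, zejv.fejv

gmwaj

walm — σ1 onset /w/, coda /lm/ (2C) ok → licit
mwedf — σ1 onset /mw/ (3→5 rises), coda /df/ (2C) ok → licit
fremr — σ1 onset /fr/ (2→4 rises), coda /mr/ (2C) ok → licit
gmwaj — violates constraint (c): syllable 1 onset /gmw/ has 3 consonants (> 2) → illicit
zejv.fejv — σ1 onset /z/, coda /jv/ (2C) ok; σ2 onset /f/, coda /jv/ (2C) ok → licit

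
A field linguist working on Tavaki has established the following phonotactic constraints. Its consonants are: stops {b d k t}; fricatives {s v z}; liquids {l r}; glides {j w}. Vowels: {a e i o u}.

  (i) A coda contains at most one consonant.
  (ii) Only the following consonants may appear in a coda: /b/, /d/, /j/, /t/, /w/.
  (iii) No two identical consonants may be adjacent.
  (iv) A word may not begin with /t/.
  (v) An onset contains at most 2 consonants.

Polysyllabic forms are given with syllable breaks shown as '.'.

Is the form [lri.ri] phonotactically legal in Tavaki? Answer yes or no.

yes

[lri.ri] — σ1 onset /lr/ (2C), coda /∅/ ok; σ2 onset /r/, coda /∅/ ok → phonotactically legal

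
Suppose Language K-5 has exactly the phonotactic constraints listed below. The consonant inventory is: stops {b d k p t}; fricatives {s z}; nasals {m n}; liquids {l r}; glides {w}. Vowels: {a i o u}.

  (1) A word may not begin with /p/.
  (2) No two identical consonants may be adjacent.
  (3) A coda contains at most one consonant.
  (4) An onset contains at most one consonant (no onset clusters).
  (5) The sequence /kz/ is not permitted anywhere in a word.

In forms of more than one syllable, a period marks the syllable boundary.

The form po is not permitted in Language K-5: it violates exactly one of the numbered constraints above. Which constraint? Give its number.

po: word begins with /p/.
This is a violation of constraint 1: "A word may not begin with /p/."
The remaining constraints (2, 3, 4, 5) are satisfied.

1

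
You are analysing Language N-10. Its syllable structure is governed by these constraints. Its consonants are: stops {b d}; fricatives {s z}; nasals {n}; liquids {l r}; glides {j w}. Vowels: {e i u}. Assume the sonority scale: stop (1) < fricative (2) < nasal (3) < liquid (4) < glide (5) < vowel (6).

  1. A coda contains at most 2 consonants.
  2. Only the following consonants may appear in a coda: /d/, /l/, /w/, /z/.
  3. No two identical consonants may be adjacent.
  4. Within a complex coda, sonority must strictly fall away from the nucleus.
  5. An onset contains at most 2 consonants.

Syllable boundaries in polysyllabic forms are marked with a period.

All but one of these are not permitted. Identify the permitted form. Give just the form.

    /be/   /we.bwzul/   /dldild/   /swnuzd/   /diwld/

/be/ — σ1 onset /b/, coda /∅/ ok → permitted
/we.bwzul/ — violates constraint 5: syllable 2 onset /bwz/ has 3 consonants (> 2) → not permitted
/dldild/ — violates constraint 5: syllable 1 onset /dld/ has 3 consonants (> 2) → not permitted
/swnuzd/ — violates constraint 5: syllable 1 onset /swn/ has 3 consonants (> 2) → not permitted
/diwld/ — violates constraint 1: syllable 1 coda /wld/ has 3 consonants (> 2) → not permitted

/be/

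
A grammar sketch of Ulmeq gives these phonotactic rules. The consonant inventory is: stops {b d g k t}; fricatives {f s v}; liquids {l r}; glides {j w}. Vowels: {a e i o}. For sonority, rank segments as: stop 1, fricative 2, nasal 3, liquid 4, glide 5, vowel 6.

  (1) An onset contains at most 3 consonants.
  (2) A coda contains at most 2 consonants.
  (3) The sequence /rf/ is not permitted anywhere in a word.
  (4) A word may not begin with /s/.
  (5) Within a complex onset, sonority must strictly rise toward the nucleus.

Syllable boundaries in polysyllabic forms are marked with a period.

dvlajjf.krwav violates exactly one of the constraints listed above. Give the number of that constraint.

2

dvlajjf.krwav: syllable 1 coda /jjf/ has 3 consonants (> 2).
This is a violation of constraint 2: "A coda contains at most 2 consonants."
The remaining constraints (1, 3, 4, 5) are satisfied.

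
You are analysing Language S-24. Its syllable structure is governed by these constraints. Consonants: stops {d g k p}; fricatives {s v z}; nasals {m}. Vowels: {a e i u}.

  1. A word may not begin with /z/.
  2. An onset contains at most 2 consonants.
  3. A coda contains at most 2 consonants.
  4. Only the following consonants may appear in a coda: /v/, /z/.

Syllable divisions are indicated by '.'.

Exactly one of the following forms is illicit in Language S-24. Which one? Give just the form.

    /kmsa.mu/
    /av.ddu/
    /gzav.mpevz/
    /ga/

/kmsa.mu/

/kmsa.mu/ — violates constraint 2: syllable 1 onset /kms/ has 3 consonants (> 2) → illicit
/av.ddu/ — σ1 onset /∅/, coda /v/ ok; σ2 onset /dd/ (2C), coda /∅/ ok → licit
/gzav.mpevz/ — σ1 onset /gz/ (2C), coda /v/ ok; σ2 onset /mp/ (2C), coda /vz/ (2C) ok → licit
/ga/ — σ1 onset /g/, coda /∅/ ok → licit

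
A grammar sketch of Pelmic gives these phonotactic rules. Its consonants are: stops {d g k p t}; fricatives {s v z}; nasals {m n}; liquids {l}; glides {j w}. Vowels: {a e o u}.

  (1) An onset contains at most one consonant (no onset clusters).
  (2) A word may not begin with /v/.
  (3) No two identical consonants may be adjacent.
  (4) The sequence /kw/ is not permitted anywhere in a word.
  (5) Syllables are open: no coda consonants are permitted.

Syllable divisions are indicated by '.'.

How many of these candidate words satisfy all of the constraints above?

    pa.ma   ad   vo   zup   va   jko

pa.ma — σ1 onset /p/, coda /∅/ ok; σ2 onset /m/, coda /∅/ ok → phonotactically legal
ad — violates constraint 5: syllable 1 coda /d/ has 1 consonant (> 0) → phonotactically illegal
vo — violates constraint 2: word begins with /v/ → phonotactically illegal
zup — violates constraint 5: syllable 1 coda /p/ has 1 consonant (> 0) → phonotactically illegal
va — violates constraint 2: word begins with /v/ → phonotactically illegal
jko — violates constraint 1: syllable 1 onset /jk/ has 2 consonants (> 1) → phonotactically illegal
Phonotactically legal: pa.ma → 1.

1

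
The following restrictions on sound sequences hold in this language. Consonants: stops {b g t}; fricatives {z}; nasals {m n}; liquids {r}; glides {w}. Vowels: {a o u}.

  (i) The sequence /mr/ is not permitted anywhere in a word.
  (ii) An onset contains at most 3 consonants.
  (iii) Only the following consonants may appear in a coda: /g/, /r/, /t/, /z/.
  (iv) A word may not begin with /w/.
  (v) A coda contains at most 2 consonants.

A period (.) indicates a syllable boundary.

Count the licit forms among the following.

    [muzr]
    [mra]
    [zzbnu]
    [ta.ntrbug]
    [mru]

1

[muzr] — σ1 onset /m/, coda /zr/ (2C) ok → licit
[mra] — violates constraint (i): contains banned sequence /mr/ → illicit
[zzbnu] — violates constraint (ii): syllable 1 onset /zzbn/ has 4 consonants (> 3) → illicit
[ta.ntrbug] — violates constraint (ii): syllable 2 onset /ntrb/ has 4 consonants (> 3) → illicit
[mru] — violates constraint (i): contains banned sequence /mr/ → illicit
Licit: [muzr] → 1.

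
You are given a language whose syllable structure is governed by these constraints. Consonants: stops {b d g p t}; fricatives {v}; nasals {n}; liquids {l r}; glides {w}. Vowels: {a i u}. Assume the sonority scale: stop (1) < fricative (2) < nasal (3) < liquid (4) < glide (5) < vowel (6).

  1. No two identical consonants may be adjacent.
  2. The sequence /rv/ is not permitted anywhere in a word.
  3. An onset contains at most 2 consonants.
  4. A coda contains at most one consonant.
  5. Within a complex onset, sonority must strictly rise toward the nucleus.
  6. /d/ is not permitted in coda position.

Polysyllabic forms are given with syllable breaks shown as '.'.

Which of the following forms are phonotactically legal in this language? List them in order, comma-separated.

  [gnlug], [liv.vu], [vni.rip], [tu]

[vni.rip], [tu]

[gnlug] — violates constraint 3: syllable 1 onset /gnl/ has 3 consonants (> 2) → phonotactically illegal
[liv.vu] — violates constraint 1: adjacent identical consonants /vv/ → phonotactically illegal
[vni.rip] — σ1 onset /vn/ (2→3 rises), coda /∅/ ok; σ2 onset /r/, coda /p/ ok → phonotactically legal
[tu] — σ1 onset /t/, coda /∅/ ok → phonotactically legal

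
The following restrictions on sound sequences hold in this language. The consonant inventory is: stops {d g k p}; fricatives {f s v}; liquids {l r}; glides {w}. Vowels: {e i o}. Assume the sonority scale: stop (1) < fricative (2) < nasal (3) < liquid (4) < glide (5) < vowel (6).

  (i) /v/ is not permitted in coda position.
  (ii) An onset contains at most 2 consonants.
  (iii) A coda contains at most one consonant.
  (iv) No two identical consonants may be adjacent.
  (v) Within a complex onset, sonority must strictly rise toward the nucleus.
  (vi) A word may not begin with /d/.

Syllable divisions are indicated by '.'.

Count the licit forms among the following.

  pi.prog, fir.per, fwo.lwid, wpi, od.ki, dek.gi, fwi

5

pi.prog — σ1 onset /p/, coda /∅/ ok; σ2 onset /pr/ (1→4 rises), coda /g/ ok → licit
fir.per — σ1 onset /f/, coda /r/ ok; σ2 onset /p/, coda /r/ ok → licit
fwo.lwid — σ1 onset /fw/ (2→5 rises), coda /∅/ ok; σ2 onset /lw/ (4→5 rises), coda /d/ ok → licit
wpi — violates constraint (v): syllable 1 onset /wp/: /w/ (glide, 5) → /p/ (stop, 1) does not rise → illicit
od.ki — σ1 onset /∅/, coda /d/ ok; σ2 onset /k/, coda /∅/ ok → licit
dek.gi — violates constraint (vi): word begins with /d/ → illicit
fwi — σ1 onset /fw/ (2→5 rises), coda /∅/ ok → licit
Licit: pi.prog, fir.per, fwo.lwid, od.ki, fwi → 5.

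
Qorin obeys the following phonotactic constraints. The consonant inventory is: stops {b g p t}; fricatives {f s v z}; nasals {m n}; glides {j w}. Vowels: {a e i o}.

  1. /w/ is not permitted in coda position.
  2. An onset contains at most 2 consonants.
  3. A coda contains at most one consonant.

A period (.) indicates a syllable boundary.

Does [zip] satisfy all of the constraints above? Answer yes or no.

[zip] — σ1 onset /z/, coda /p/ ok → well-formed

yes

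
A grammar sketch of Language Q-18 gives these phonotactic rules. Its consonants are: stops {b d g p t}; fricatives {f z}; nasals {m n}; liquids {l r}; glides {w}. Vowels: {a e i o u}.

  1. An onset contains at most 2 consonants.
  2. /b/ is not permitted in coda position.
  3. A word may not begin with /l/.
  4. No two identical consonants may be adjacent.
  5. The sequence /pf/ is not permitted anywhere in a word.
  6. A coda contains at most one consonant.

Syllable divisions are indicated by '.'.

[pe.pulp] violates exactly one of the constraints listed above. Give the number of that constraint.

[pe.pulp]: syllable 2 coda /lp/ has 2 consonants (> 1).
This is a violation of constraint 6: "A coda contains at most one consonant."
The remaining constraints (1, 2, 3, 4, 5) are satisfied.

6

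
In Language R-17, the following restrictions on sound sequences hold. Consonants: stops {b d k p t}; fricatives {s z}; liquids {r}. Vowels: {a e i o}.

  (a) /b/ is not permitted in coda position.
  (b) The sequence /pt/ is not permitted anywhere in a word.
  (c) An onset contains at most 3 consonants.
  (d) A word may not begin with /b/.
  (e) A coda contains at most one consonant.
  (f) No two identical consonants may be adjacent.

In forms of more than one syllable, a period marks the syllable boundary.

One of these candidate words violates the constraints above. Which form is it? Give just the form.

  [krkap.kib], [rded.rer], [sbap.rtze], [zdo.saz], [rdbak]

[krkap.kib]

[krkap.kib] — violates constraint (a): syllable 2 coda contains /b/ → ill-formed
[rded.rer] — σ1 onset /rd/ (2C), coda /d/ ok; σ2 onset /r/, coda /r/ ok → well-formed
[sbap.rtze] — σ1 onset /sb/ (2C), coda /p/ ok; σ2 onset /rtz/ (3C), coda /∅/ ok → well-formed
[zdo.saz] — σ1 onset /zd/ (2C), coda /∅/ ok; σ2 onset /s/, coda /z/ ok → well-formed
[rdbak] — σ1 onset /rdb/ (3C), coda /k/ ok → well-formed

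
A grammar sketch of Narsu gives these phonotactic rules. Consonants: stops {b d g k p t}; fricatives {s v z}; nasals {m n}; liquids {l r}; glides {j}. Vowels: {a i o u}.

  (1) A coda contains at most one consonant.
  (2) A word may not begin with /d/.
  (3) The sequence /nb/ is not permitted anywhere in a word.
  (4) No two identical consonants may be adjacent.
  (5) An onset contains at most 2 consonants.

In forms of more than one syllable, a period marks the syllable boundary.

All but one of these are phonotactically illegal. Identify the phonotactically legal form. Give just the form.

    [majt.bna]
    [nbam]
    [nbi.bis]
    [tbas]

[majt.bna] — violates constraint 1: syllable 1 coda /jt/ has 2 consonants (> 1) → phonotactically illegal
[nbam] — violates constraint 3: contains banned sequence /nb/ → phonotactically illegal
[nbi.bis] — violates constraint 3: contains banned sequence /nb/ → phonotactically illegal
[tbas] — σ1 onset /tb/ (2C), coda /s/ ok → phonotactically legal

[tbas]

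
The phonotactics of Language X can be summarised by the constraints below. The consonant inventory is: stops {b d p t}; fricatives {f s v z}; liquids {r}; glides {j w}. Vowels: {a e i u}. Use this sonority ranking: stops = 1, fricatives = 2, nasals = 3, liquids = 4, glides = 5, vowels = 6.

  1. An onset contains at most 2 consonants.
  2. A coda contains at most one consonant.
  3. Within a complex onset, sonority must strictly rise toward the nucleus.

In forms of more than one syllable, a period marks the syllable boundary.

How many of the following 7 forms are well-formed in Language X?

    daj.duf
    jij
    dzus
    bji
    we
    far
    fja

daj.duf — σ1 onset /d/, coda /j/ ok; σ2 onset /d/, coda /f/ ok → well-formed
jij — σ1 onset /j/, coda /j/ ok → well-formed
dzus — σ1 onset /dz/ (1→2 rises), coda /s/ ok → well-formed
bji — σ1 onset /bj/ (1→5 rises), coda /∅/ ok → well-formed
we — σ1 onset /w/, coda /∅/ ok → well-formed
far — σ1 onset /f/, coda /r/ ok → well-formed
fja — σ1 onset /fj/ (2→5 rises), coda /∅/ ok → well-formed
Well-formed: daj.duf, jij, dzus, bji, we, far, fja → 7.

7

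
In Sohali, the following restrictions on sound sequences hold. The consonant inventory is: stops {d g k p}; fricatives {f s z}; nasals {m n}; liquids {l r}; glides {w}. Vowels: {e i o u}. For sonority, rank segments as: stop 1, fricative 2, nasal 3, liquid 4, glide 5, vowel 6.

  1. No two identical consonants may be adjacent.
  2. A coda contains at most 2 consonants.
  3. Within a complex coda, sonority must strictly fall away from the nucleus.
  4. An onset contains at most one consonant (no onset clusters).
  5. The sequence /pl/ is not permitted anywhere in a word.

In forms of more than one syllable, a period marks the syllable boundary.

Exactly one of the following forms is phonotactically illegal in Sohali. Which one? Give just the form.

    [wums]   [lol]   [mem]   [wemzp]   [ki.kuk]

[wemzp]

[wums] — σ1 onset /w/, coda /ms/ (3→2 falls) ok → phonotactically legal
[lol] — σ1 onset /l/, coda /l/ ok → phonotactically legal
[mem] — σ1 onset /m/, coda /m/ ok → phonotactically legal
[wemzp] — violates constraint 2: syllable 1 coda /mzp/ has 3 consonants (> 2) → phonotactically illegal
[ki.kuk] — σ1 onset /k/, coda /∅/ ok; σ2 onset /k/, coda /k/ ok → phonotactically legal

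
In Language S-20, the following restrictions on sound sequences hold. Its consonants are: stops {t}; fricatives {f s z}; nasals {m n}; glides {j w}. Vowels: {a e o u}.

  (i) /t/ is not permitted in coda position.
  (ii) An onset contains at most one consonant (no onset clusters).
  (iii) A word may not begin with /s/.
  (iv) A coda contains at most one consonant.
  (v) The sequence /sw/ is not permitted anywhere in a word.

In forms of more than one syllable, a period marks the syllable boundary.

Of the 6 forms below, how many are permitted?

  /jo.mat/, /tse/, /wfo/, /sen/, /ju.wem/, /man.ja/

2

/jo.mat/ — violates constraint (i): syllable 2 coda contains /t/ → not permitted
/tse/ — violates constraint (ii): syllable 1 onset /ts/ has 2 consonants (> 1) → not permitted
/wfo/ — violates constraint (ii): syllable 1 onset /wf/ has 2 consonants (> 1) → not permitted
/sen/ — violates constraint (iii): word begins with /s/ → not permitted
/ju.wem/ — σ1 onset /j/, coda /∅/ ok; σ2 onset /w/, coda /m/ ok → permitted
/man.ja/ — σ1 onset /m/, coda /n/ ok; σ2 onset /j/, coda /∅/ ok → permitted
Permitted: /ju.wem/, /man.ja/ → 2.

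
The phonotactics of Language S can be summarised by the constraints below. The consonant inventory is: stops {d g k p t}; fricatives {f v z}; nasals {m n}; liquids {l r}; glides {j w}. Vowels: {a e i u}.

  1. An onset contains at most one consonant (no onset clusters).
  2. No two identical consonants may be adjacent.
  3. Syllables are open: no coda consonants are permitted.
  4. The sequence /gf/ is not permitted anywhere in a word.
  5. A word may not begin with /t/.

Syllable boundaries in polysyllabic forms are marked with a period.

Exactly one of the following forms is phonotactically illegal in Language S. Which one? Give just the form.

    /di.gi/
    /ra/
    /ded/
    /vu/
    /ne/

/ded/

/di.gi/ — σ1 onset /d/, coda /∅/ ok; σ2 onset /g/, coda /∅/ ok → phonotactically legal
/ra/ — σ1 onset /r/, coda /∅/ ok → phonotactically legal
/ded/ — violates constraint 3: syllable 1 coda /d/ has 1 consonant (> 0) → phonotactically illegal
/vu/ — σ1 onset /v/, coda /∅/ ok → phonotactically legal
/ne/ — σ1 onset /n/, coda /∅/ ok → phonotactically legal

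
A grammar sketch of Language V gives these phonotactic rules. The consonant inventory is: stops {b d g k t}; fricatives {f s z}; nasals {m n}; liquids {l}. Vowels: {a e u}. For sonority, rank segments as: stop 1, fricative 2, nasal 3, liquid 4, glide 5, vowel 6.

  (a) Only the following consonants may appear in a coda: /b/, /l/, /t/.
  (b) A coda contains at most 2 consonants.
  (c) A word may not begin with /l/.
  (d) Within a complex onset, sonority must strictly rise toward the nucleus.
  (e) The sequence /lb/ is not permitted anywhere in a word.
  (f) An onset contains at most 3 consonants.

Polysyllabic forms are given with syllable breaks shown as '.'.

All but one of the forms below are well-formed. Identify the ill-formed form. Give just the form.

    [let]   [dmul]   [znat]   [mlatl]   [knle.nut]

[let] — violates constraint (c): word begins with /l/ → ill-formed
[dmul] — σ1 onset /dm/ (1→3 rises), coda /l/ ok → well-formed
[znat] — σ1 onset /zn/ (2→3 rises), coda /t/ ok → well-formed
[mlatl] — σ1 onset /ml/ (3→4 rises), coda /tl/ (2C) ok → well-formed
[knle.nut] — σ1 onset /knl/ (1→3→4 rises), coda /∅/ ok; σ2 onset /n/, coda /t/ ok → well-formed

[let]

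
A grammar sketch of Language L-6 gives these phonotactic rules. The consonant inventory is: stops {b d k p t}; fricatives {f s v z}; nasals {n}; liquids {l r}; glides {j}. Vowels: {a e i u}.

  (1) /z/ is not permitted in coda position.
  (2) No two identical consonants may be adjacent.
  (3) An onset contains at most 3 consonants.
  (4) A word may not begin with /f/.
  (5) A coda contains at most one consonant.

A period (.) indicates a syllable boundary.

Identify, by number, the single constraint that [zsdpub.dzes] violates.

[zsdpub.dzes]: syllable 1 onset /zsdp/ has 4 consonants (> 3).
This is a violation of constraint 3: "An onset contains at most 3 consonants."
The remaining constraints (1, 2, 4, 5) are satisfied.

3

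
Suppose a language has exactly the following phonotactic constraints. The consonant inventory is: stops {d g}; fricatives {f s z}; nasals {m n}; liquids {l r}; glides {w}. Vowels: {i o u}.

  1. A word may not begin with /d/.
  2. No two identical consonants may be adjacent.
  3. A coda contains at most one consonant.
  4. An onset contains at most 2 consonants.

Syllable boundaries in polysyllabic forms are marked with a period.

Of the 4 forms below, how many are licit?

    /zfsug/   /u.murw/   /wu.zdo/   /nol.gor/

2

/zfsug/ — violates constraint 4: syllable 1 onset /zfs/ has 3 consonants (> 2) → illicit
/u.murw/ — violates constraint 3: syllable 2 coda /rw/ has 2 consonants (> 1) → illicit
/wu.zdo/ — σ1 onset /w/, coda /∅/ ok; σ2 onset /zd/ (2C), coda /∅/ ok → licit
/nol.gor/ — σ1 onset /n/, coda /l/ ok; σ2 onset /g/, coda /r/ ok → licit
Licit: /wu.zdo/, /nol.gor/ → 2.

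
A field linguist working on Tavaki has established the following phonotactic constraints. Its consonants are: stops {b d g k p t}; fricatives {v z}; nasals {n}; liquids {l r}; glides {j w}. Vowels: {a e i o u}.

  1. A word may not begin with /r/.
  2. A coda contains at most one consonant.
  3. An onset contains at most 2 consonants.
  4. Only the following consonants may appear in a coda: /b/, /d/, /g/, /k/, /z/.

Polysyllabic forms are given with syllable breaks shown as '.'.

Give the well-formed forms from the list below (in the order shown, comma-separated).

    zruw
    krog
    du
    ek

zruw — violates constraint 4: syllable 1 coda contains /w/, which is not a licensed coda consonant → ill-formed
krog — σ1 onset /kr/ (2C), coda /g/ ok → well-formed
du — σ1 onset /d/, coda /∅/ ok → well-formed
ek — σ1 onset /∅/, coda /k/ ok → well-formed

krog, du, ek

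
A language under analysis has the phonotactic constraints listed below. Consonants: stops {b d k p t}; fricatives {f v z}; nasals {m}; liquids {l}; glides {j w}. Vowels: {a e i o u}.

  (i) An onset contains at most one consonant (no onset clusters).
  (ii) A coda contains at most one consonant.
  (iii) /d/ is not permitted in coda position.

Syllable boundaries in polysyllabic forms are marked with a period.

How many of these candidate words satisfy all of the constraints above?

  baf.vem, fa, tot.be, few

baf.vem — σ1 onset /b/, coda /f/ ok; σ2 onset /v/, coda /m/ ok → well-formed
fa — σ1 onset /f/, coda /∅/ ok → well-formed
tot.be — σ1 onset /t/, coda /t/ ok; σ2 onset /b/, coda /∅/ ok → well-formed
few — σ1 onset /f/, coda /w/ ok → well-formed
Well-formed: baf.vem, fa, tot.be, few → 4.

4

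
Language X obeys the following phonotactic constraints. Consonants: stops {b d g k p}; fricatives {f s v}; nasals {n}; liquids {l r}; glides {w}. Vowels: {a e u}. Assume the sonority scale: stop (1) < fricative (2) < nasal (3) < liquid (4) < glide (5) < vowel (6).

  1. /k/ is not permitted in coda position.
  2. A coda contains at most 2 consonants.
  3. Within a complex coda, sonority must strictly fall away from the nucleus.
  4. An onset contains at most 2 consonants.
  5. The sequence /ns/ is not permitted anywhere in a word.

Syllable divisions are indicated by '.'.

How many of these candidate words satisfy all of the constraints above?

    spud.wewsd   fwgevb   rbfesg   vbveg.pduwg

spud.wewsd — violates constraint 2: syllable 2 coda /wsd/ has 3 consonants (> 2) → not permitted
fwgevb — violates constraint 4: syllable 1 onset /fwg/ has 3 consonants (> 2) → not permitted
rbfesg — violates constraint 4: syllable 1 onset /rbf/ has 3 consonants (> 2) → not permitted
vbveg.pduwg — violates constraint 4: syllable 1 onset /vbv/ has 3 consonants (> 2) → not permitted
No form is permitted → 0.

0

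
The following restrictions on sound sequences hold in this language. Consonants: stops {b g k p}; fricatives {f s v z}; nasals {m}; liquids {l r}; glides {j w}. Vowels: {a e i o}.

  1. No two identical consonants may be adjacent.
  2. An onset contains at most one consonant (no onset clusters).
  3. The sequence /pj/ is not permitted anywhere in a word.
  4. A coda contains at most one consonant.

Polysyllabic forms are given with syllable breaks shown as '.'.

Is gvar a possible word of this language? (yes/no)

no

gvar — violates constraint 2: syllable 1 onset /gv/ has 2 consonants (> 1) → phonotactically illegal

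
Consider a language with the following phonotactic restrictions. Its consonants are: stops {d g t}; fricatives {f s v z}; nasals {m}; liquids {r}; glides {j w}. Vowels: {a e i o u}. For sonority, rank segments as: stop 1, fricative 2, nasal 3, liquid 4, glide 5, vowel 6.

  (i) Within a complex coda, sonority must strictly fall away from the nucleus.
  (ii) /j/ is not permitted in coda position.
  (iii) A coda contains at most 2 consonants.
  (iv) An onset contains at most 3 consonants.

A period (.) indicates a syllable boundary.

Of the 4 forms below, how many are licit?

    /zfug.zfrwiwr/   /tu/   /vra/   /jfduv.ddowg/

3

/zfug.zfrwiwr/ — violates constraint (iv): syllable 2 onset /zfrw/ has 4 consonants (> 3) → illicit
/tu/ — σ1 onset /t/, coda /∅/ ok → licit
/vra/ — σ1 onset /vr/ (2C), coda /∅/ ok → licit
/jfduv.ddowg/ — σ1 onset /jfd/ (3C), coda /v/ ok; σ2 onset /dd/ (2C), coda /wg/ (5→1 falls) ok → licit
Licit: /tu/, /vra/, /jfduv.ddowg/ → 3.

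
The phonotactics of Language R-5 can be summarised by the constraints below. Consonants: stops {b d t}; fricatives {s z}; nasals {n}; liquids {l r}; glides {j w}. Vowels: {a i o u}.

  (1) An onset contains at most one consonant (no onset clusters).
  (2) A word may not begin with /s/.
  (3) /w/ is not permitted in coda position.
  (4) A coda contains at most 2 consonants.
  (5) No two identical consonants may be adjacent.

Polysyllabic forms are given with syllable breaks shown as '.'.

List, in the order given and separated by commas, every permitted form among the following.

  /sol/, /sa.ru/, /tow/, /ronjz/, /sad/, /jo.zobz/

/sol/ — violates constraint 2: word begins with /s/ → not permitted
/sa.ru/ — violates constraint 2: word begins with /s/ → not permitted
/tow/ — violates constraint 3: syllable 1 coda contains /w/ → not permitted
/ronjz/ — violates constraint 4: syllable 1 coda /njz/ has 3 consonants (> 2) → not permitted
/sad/ — violates constraint 2: word begins with /s/ → not permitted
/jo.zobz/ — σ1 onset /j/, coda /∅/ ok; σ2 onset /z/, coda /bz/ (2C) ok → permitted

/jo.zobz/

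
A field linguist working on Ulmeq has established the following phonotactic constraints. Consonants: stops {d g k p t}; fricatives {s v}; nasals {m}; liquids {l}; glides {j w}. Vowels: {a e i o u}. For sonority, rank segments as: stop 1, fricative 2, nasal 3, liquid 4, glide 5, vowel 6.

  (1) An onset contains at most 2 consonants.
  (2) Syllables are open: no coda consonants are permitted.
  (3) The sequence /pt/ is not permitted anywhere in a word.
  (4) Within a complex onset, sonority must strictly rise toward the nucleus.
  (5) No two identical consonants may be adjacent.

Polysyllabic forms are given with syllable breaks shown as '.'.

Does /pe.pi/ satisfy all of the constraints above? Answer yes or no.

/pe.pi/ — σ1 onset /p/, coda /∅/ ok; σ2 onset /p/, coda /∅/ ok → licit

yes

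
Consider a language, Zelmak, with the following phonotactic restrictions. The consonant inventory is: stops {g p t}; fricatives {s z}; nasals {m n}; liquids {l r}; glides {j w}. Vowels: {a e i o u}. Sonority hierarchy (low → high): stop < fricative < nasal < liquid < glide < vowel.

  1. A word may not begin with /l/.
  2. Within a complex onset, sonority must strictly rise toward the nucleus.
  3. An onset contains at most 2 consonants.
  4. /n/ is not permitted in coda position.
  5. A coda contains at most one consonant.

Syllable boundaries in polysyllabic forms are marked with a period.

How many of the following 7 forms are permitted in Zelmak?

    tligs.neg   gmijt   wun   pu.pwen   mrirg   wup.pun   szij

tligs.neg — violates constraint 5: syllable 1 coda /gs/ has 2 consonants (> 1) → not permitted
gmijt — violates constraint 5: syllable 1 coda /jt/ has 2 consonants (> 1) → not permitted
wun — violates constraint 4: syllable 1 coda contains /n/ → not permitted
pu.pwen — violates constraint 4: syllable 2 coda contains /n/ → not permitted
mrirg — violates constraint 5: syllable 1 coda /rg/ has 2 consonants (> 1) → not permitted
wup.pun — violates constraint 4: syllable 2 coda contains /n/ → not permitted
szij — violates constraint 2: syllable 1 onset /sz/: /s/ (fricative, 2) → /z/ (fricative, 2) does not rise → not permitted
No form is permitted → 0.

0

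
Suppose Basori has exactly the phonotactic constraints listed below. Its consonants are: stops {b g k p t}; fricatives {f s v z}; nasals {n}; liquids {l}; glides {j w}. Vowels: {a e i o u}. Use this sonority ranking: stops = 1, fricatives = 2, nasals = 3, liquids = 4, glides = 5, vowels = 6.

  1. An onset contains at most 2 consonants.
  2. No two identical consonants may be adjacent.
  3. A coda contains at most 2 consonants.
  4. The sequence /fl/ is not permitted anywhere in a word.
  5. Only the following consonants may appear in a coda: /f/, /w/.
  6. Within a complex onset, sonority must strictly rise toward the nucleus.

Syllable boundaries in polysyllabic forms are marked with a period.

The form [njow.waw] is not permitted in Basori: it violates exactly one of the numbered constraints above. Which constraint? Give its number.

2

[njow.waw]: adjacent identical consonants /ww/.
This is a violation of constraint 2: "No two identical consonants may be adjacent."
The remaining constraints (1, 3, 4, 5, 6) are satisfied.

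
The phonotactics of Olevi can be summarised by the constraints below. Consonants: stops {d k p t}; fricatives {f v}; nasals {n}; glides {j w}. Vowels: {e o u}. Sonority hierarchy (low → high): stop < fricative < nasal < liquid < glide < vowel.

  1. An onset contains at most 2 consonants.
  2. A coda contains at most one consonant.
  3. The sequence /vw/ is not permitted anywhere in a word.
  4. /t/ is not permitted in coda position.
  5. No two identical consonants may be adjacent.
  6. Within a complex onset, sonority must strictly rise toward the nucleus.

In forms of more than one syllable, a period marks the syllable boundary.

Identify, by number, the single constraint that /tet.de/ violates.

/tet.de/: syllable 1 coda contains /t/.
This is a violation of constraint 4: "/t/ is not permitted in coda position."
The remaining constraints (1, 2, 3, 5, 6) are satisfied.

4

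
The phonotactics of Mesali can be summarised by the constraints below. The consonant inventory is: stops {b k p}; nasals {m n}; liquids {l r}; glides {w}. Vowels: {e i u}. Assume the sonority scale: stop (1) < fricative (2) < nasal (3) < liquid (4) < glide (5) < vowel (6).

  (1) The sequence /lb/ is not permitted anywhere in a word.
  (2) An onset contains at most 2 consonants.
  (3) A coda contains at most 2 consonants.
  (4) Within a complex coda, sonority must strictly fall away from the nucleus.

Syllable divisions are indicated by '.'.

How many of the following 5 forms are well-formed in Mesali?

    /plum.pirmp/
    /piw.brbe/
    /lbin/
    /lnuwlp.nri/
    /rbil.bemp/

0

/plum.pirmp/ — violates constraint 3: syllable 2 coda /rmp/ has 3 consonants (> 2) → ill-formed
/piw.brbe/ — violates constraint 2: syllable 2 onset /brb/ has 3 consonants (> 2) → ill-formed
/lbin/ — violates constraint 1: contains banned sequence /lb/ → ill-formed
/lnuwlp.nri/ — violates constraint 3: syllable 1 coda /wlp/ has 3 consonants (> 2) → ill-formed
/rbil.bemp/ — violates constraint 1: contains banned sequence /lb/ → ill-formed
No form is well-formed → 0.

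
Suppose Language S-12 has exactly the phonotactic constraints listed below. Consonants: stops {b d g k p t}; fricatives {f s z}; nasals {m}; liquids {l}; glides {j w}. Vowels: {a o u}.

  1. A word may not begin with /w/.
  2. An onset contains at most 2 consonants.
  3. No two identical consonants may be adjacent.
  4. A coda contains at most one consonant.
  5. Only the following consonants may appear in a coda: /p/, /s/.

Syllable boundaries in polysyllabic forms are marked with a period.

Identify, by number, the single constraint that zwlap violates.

zwlap: syllable 1 onset /zwl/ has 3 consonants (> 2).
This is a violation of constraint 2: "An onset contains at most 2 consonants."
The remaining constraints (1, 3, 4, 5) are satisfied.

2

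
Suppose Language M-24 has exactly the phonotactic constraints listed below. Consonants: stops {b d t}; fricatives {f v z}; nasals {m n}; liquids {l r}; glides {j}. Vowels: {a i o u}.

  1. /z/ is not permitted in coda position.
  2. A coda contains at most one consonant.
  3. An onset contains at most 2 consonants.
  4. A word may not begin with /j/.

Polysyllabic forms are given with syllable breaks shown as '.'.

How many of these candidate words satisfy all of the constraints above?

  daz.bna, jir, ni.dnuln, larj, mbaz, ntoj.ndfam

0

daz.bna — violates constraint 1: syllable 1 coda contains /z/ → phonotactically illegal
jir — violates constraint 4: word begins with /j/ → phonotactically illegal
ni.dnuln — violates constraint 2: syllable 2 coda /ln/ has 2 consonants (> 1) → phonotactically illegal
larj — violates constraint 2: syllable 1 coda /rj/ has 2 consonants (> 1) → phonotactically illegal
mbaz — violates constraint 1: syllable 1 coda contains /z/ → phonotactically illegal
ntoj.ndfam — violates constraint 3: syllable 2 onset /ndf/ has 3 consonants (> 2) → phonotactically illegal
No form is phonotactically legal → 0.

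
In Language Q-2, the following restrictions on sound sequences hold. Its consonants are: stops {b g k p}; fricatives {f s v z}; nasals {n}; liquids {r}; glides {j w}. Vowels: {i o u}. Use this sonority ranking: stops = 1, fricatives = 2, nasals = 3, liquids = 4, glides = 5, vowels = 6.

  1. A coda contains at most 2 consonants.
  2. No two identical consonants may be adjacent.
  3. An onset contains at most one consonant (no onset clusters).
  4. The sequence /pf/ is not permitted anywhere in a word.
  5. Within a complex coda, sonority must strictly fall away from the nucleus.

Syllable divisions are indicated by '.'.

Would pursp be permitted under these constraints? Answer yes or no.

no

pursp — violates constraint 1: syllable 1 coda /rsp/ has 3 consonants (> 2) → not permitted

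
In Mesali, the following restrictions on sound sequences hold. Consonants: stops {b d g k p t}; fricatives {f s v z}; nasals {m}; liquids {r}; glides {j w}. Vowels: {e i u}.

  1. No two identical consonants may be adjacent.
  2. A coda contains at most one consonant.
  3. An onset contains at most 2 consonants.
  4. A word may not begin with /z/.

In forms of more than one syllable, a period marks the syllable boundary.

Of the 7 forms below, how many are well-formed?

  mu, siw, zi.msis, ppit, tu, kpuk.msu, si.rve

5

mu — σ1 onset /m/, coda /∅/ ok → well-formed
siw — σ1 onset /s/, coda /w/ ok → well-formed
zi.msis — violates constraint 4: word begins with /z/ → ill-formed
ppit — violates constraint 1: adjacent identical consonants /pp/ → ill-formed
tu — σ1 onset /t/, coda /∅/ ok → well-formed
kpuk.msu — σ1 onset /kp/ (2C), coda /k/ ok; σ2 onset /ms/ (2C), coda /∅/ ok → well-formed
si.rve — σ1 onset /s/, coda /∅/ ok; σ2 onset /rv/ (2C), coda /∅/ ok → well-formed
Well-formed: mu, siw, tu, kpuk.msu, si.rve → 5.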